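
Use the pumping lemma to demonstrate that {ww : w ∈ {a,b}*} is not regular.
Assume for contradiction that L is regular, and let p ≥ 1 be the pumping length given by the pumping lemma.
Choose s = a^p b a^p b. Then s ∈ L (take w = a^p b) and |s| = 2p + 2 ≥ p.
By the pumping lemma, s = xyz for some x, y, z with |xy| ≤ p, |y| ≥ 1, and xy^i z ∈ L for every i ≥ 0.
Since |xy| ≤ p and the first p symbols of s are all a's, y = a^k for some k with 1 ≤ k ≤ p.

Take i = 2: t = xy²z = a^(p + k) b a^p b.
Suppose t = uu for some string u. The string t contains exactly two b's and ends in b, so u contains exactly one b and ends in b; hence u = a^j b for some j, and uu = a^j b a^j b. Comparing with t = a^(p + k) b a^p b forces j = p + k (first block) and j = p (second block), which is impossible since k ≥ 1. So t ∉ L.

This contradicts the pumping lemma, which requires xy^i z ∈ L for all i ≥ 0.
Hence L = {ww : w ∈ {a,b}*} is not regular. ∎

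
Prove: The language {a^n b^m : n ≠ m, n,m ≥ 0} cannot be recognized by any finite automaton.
Assume for contradiction that L is regular, and let p ≥ 1 be the pumping length given by the pumping lemma.
Choose s = a^p b^(p + p!). Then s ∈ L because p ≠ p + p! (as p! ≥ 1), and |s| ≥ p.
By the pumping lemma, s = xyz for some x, y, z with |xy| ≤ p, |y| ≥ 1, and xy^i z ∈ L for every i ≥ 0.
Since |xy| ≤ p and the first p symbols of s are all a's, y = a^k for some k with 1 ≤ k ≤ p.
For every i ≥ 0, xy^i z = a^(p + (i − 1)k) b^(p + p!).

Because 1 ≤ k ≤ p, k divides p!. Let t = p!/k (a positive integer) and take i = t + 1.
Then the number of a's is p + tk = p + p!, which equals the number of b's.
So xy^(t+1) z = a^(p + p!) b^(p + p!) has equally many a's and b's and is NOT in L.

This contradicts the pumping lemma, which requires xy^i z ∈ L for all i ≥ 0.
Hence L = {a^n b^m : n ≠ m, n,m ≥ 0} is not regular. ∎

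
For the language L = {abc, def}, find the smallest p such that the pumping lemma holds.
p = 4

For a finite language L, the pumping lemma holds vacuously if p > max|s| for s ∈ L.

The longest string in L = {abc, def} has length 3.
If p = 4, then no string s ∈ L has |s| ≥ p, so the condition is vacuously true.

The minimum pumping length is p = 4.

Why no smaller p works: for any p ≤ 3, the longest string s ∈ L has |s| = 3 ≥ p, so it would
have to be pumpable; but pumping up (i = 2, 3, ...) produces ever longer strings, which cannot all lie in the
finite language L. So the pumping property fails for every p ≤ 3.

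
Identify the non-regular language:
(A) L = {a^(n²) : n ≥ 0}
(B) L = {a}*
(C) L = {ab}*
(A) {a^(n²) : n ≥ 0}

(A) L = {a^(n²) : n ≥ 0} is NOT regular.

The pumping lemma can be used to prove this:
After pumping, length is no longer a perfect square

The other languages are regular because they can be recognized by finite automata.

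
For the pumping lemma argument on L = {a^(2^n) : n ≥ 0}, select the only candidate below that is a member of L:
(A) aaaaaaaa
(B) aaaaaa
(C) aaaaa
(A) aaaaaaaa

The pumping lemma is applied to a string s that lies in L, so first check membership of each option:
- (A) aaaaaaaa has length 8 = 2^3, so it is in L ✓
- (B) aaaaaa has length 6, strictly between 2^2 = 4 and 2^3 = 8, so it is not in L ✗
- (C) aaaaa has length 5, strictly between 2^2 = 4 and 2^3 = 8, so it is not in L ✗

Only (A) aaaaaaaa is in L, so it is the only candidate that could play the role of s.
(In a complete proof one picks s in terms of the pumping length p so that |s| ≥ p is guaranteed; a fixed string like aaaaaaaa illustrates the shape of such an s.)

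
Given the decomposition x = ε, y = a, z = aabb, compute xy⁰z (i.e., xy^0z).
aabb

Given x = '', y = 'a', z = 'aabb' and i = 0:

xy^0z = x + y·y·...·y (0 times) + z
       = '' + 'a'^0 + 'aabb'
       = '' + '' + 'aabb'
       = 'aabb'

The pumped string is 'aabb' with length 4.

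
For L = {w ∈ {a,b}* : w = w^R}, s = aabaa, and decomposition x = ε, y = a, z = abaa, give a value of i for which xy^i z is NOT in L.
i = 0

xy⁰z = ε · ε · abaa = abaa; abaa reversed is aaba ≠ abaa, so it is not a palindrome and is not in L.
(Other choices also work, e.g. i = 2, 3; only i = 1 is guaranteed to stay in L since xy¹z = s.)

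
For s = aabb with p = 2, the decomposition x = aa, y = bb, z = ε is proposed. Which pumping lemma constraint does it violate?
Violated: |xy| ≤ p

The decomposition x = aa, y = bb, z = ε for s = aabb with p = 2
violates the constraint: |xy| ≤ p

|xy| = |aabb| = 4 > 2 = p. The decomposition puts too many characters in xy.

Pumping lemma constraints:
1. xyz = s (decomposition is valid)
2. |xy| ≤ p
3. |y| > 0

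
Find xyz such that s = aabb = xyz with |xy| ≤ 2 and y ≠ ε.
x = '', y = 'a', z = 'abb'

For s = aabb and p = 2, one valid decomposition is:
- x = '' (length 0)
- y = 'a' (length 1)
- z = 'abb' (length 3)

Verification:
- xyz = '' + 'a' + 'abb' = aabb ✓
- |xy| = 1 ≤ 2 ✓
- |y| = 1 > 0 ✓

All pumping lemma constraints are satisfied.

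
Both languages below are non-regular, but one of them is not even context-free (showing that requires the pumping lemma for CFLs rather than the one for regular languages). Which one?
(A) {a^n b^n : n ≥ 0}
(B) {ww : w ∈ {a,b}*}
(B) {ww : w ∈ {a,b}*}

(B) {ww : w ∈ {a,b}*} requires the CFL pumping lemma.

- {a^n b^n : n ≥ 0} is context-free (but not regular)
  • Can be shown non-regular with the regular pumping lemma
  • After pumping, the number of a's and b's become unequal

- {ww : w ∈ {a,b}*} is NOT context-free
  • Requires the CFL pumping lemma to prove
  • Cannot verify equality of two arbitrary substrings

The CFL pumping lemma is "stronger" in that it can prove non-membership
in the larger class of context-free languages.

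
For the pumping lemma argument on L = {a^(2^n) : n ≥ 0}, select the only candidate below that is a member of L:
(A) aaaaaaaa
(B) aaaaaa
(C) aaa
(A) aaaaaaaa

The pumping lemma is applied to a string s that lies in L, so first check membership of each option:
- (A) aaaaaaaa has length 8 = 2^3, so it is in L ✓
- (B) aaaaaa has length 6, strictly between 2^2 = 4 and 2^3 = 8, so it is not in L ✗
- (C) aaa has length 3, strictly between 2^1 = 2 and 2^2 = 4, so it is not in L ✗

Only (A) aaaaaaaa is in L, so it is the only candidate that could play the role of s.
(In a complete proof one picks s in terms of the pumping length p so that |s| ≥ p is guaranteed; a fixed string like aaaaaaaa illustrates the shape of such an s.)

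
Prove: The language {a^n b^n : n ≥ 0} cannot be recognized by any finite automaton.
Assume for contradiction that L is regular, and let p ≥ 1 be the pumping length given by the pumping lemma.
Choose s = a^p b^p. Then s ∈ L and |s| = 2p ≥ p.
By the pumping lemma, s = xyz for some x, y, z with |xy| ≤ p, |y| ≥ 1, and xy^i z ∈ L for every i ≥ 0.
Since |xy| ≤ p and the first p symbols of s are all a's, we must have y = a^k for some k with 1 ≤ k ≤ p.

Take i = 3: xy³z = a^(p + 2k) b^p.
This string has p + 2k a's but p b's, and p + 2k > p because k ≥ 1. So xy³z ∉ L.

This contradicts the pumping lemma, which requires xy^i z ∈ L for all i ≥ 0.
Hence L = {a^n b^n : n ≥ 0} is not regular. ∎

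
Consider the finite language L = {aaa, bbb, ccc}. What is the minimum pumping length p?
p = 4

For a finite language L, the pumping lemma holds vacuously if p > max|s| for s ∈ L.

The longest string in L = {aaa, bbb, ccc} has length 3.
If p = 4, then no string s ∈ L has |s| ≥ p, so the condition is vacuously true.

The minimum pumping length is p = 4.

Why no smaller p works: for any p ≤ 3, the longest string s ∈ L has |s| = 3 ≥ p, so it would
have to be pumpable; but pumping up (i = 2, 3, ...) produces ever longer strings, which cannot all lie in the
finite language L. So the pumping property fails for every p ≤ 3.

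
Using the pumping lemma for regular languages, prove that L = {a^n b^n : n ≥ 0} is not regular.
Assume for contradiction that L is regular, and let p ≥ 1 be the pumping length given by the pumping lemma.
Choose s = a^p b^p. Then s ∈ L and |s| = 2p ≥ p.
By the pumping lemma, s = xyz for some x, y, z with |xy| ≤ p, |y| ≥ 1, and xy^i z ∈ L for every i ≥ 0.
Since |xy| ≤ p and the first p symbols of s are all a's, we must have y = a^k for some k with 1 ≤ k ≤ p.

Take i = 3: xy³z = a^(p + 2k) b^p.
This string has p + 2k a's but p b's, and p + 2k > p because k ≥ 1. So xy³z ∉ L.

This contradicts the pumping lemma, which requires xy^i z ∈ L for all i ≥ 0.
Hence L = {a^n b^n : n ≥ 0} is not regular. ∎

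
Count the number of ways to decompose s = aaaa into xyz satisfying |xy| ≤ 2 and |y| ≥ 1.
3

For s = 'aaaa' with pumping length p = 2:

Constraints: |xy| ≤ 2, |y| > 0

Valid decompositions (|xy| ≤ p, |y| ≥ 1):
  • x='', y='a', z='aaa'
  • x='a', y='a', z='aa'
  • x='', y='aa', z='aa'

Total count: 3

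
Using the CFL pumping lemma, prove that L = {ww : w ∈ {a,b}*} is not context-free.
Assume for contradiction that L is context-free, and let p ≥ 1 be the pumping length given by the pumping lemma for CFLs.
Choose s = a^p b^p a^p b^p. Then s ∈ L (take w = a^p b^p) and |s| = 4p ≥ p.
By the CFL pumping lemma, s = uvxyz for some u, v, x, y, z with |vxy| ≤ p, |vy| ≥ 1, and uv^i xy^i z ∈ L for every i ≥ 0.

Write s as four blocks A₁ B₁ A₂ B₂ with A₁ = A₂ = a^p and B₁ = B₂ = b^p. Since |vxy| ≤ p, the window vxy lies inside at most two adjacent blocks. Take i = 0 and let t = uxz, so |t| = 4p − |vy| with 1 ≤ |vy| ≤ p. If |t| is odd, t ∉ L immediately, so assume |vy| is even (hence |vy| ≥ 2) and |t|/2 = 2p − |vy|/2, which satisfies p ≤ |t|/2 ≤ 2p − 1.

Case 1 (vxy inside A₁B₁): t = a^(p−j) b^(p−l) a^p b^p with j + l = |vy|. The second half of t has length < 2p, so it is a suffix of the trailing a^p b^p and ends in b; the first half is a^(p−j) b^(p−l) a^((j+l)/2), which ends in a because (j+l)/2 ≥ 1. The halves differ, so t ∉ L.

Case 2 (vxy inside B₁A₂, straddling the middle): t = a^p b^(p−j) a^(p−l) b^p with j + l = |vy|. If t = ww, then w is a prefix of t of length ≥ p, so w begins with a^p; and w is a suffix of t of length ≥ p, so w ends with b^p. That forces |w| ≥ 2p, contradicting |w| = |t|/2 ≤ 2p − 1. So t ∉ L.

Case 3 (vxy inside A₂B₂): t = a^p b^p a^(p−j) b^(p−l) with j + l = |vy|. The first half of t is a prefix of a^p b^p, so it begins with a; the second half is b^((j+l)/2) a^(p−j) b^(p−l), which begins with b. The halves differ, so t ∉ L.

In every case uv⁰xy⁰z = uxz ∉ L.

This contradicts the CFL pumping lemma, which requires uv^i xy^i z ∈ L for all i ≥ 0.
Hence L = {ww : w ∈ {a,b}*} is not context-free. ∎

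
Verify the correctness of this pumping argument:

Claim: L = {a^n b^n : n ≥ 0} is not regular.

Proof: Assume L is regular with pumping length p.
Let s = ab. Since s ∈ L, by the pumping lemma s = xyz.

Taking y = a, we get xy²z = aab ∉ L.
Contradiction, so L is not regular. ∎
The proof is INCORRECT.

Error: The string s = ab may be shorter than p.
The pumping lemma only applies to strings with |s| ≥ p, and p is not under our control.
We must choose s in terms of p, e.g. s = a^p b^p, to ensure |s| ≥ p.
(The proof also fixes one particular y; a valid argument must handle every decomposition with |xy| ≤ p and |y| ≥ 1 — for s = a^p b^p this forces y = a^k, and then xy²z = a^(p+k) b^p ∉ L.)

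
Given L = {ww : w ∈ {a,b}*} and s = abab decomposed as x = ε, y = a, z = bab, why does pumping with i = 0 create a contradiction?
xy⁰z = bab ∉ L

Pumping with i = 0 replaces y = a by y⁰ = ε:
- Original: s = xyz = abab; abab splits into halves ab · ab, which are equal, so it is in L (w = ab)
- Pumped: xy⁰z = ε · ε · bab = bab
- bab has odd length 3, so it cannot be written as ww and is not in L

The pumping lemma would require xy⁰z ∈ L, so this decomposition yields a contradiction.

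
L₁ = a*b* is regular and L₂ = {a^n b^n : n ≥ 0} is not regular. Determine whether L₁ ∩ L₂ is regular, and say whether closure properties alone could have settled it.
No — L₁ ∩ L₂ is not regular.

Every string a^n b^n already lies in a*b*, so L₁ ∩ L₂ = {a^n b^n : n ≥ 0} = L₂ itself, which is the standard non-regular language (pump s = a^p b^p).

Note that the bare facts "L₁ regular, L₂ non-regular" do not settle the question by themselves: the closure of regular languages under ∪, ∩, complement and difference applies only when BOTH operands are regular. With a non-regular operand the result can come out regular or non-regular depending on the specific languages, so one has to work out L₁ ∩ L₂ for this particular pair, as above.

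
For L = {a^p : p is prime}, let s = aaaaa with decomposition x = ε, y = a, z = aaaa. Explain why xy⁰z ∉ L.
xy⁰z = aaaa ∉ L

Pumping with i = 0 replaces y = a by y⁰ = ε:
- Original: s = xyz = aaaaa; aaaaa has length 5, which is prime, so it is in L
- Pumped: xy⁰z = ε · ε · aaaa = aaaa
- aaaa has length 4 = 2 × 2, which is not prime, so it is not in L

The pumping lemma would require xy⁰z ∈ L, so this decomposition yields a contradiction.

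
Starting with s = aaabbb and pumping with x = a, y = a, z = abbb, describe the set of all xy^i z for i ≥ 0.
{xy^i z : i ≥ 0} = {a^(2+i) b^3 : i ≥ 0} = {aabbb, aaabbb, aaaabbb, ...}

With x = a, y = a, z = abbb: Starting with aaabbb and pumping the second 'a', we get strings with 2+i a's followed by 3 b's for i = 0, 1, 2, ...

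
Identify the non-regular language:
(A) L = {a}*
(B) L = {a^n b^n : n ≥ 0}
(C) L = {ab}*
(B) {a^n b^n : n ≥ 0}

(B) L = {a^n b^n : n ≥ 0} is NOT regular.

The pumping lemma can be used to prove this:
After pumping, the number of a's and b's become unequal

The other languages are regular because they can be recognized by finite automata.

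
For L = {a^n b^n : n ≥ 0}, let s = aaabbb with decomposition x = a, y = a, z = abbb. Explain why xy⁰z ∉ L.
xy⁰z = aabbb ∉ L

Pumping with i = 0 replaces y = a by y⁰ = ε:
- Original: s = xyz = aaabbb; aaabbb = a^3 b^3 has equal counts (3 = 3), so it is in L
- Pumped: xy⁰z = a · ε · abbb = aabbb
- aabbb has 2 a's and 3 b's; 2 ≠ 3, so it is not in L

The pumping lemma would require xy⁰z ∈ L, so this decomposition yields a contradiction.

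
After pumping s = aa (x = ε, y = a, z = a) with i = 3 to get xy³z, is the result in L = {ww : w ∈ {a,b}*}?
Yes

xy³z = ε · aaa · a = aaaa.
aaaa splits into halves aa · aa, which are equal, so it is in L (w = aa).
(A single pumped string landing in L is not a contradiction by itself; a non-regularity proof needs some i for which xy^i z ∉ L, for every admissible decomposition.)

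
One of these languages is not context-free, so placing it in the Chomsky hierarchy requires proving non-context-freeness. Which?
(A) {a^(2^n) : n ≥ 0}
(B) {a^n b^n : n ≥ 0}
(A) {a^(2^n) : n ≥ 0}

(A) {a^(2^n) : n ≥ 0} requires the CFL pumping lemma.

- {a^n b^n : n ≥ 0} is context-free (but not regular)
  • Can be shown non-regular with the regular pumping lemma
  • After pumping, the number of a's and b's become unequal

- {a^(2^n) : n ≥ 0} is NOT context-free
  • Requires the CFL pumping lemma to prove
  • Gaps between powers of 2 grow exponentially

The CFL pumping lemma is "stronger" in that it can prove non-membership
in the larger class of context-free languages.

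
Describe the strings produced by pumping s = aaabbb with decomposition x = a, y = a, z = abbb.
{xy^i z : i ≥ 0} = {a^(2+i) b^3 : i ≥ 0} = {aabbb, aaabbb, aaaabbb, ...}

With x = a, y = a, z = abbb: Starting with aaabbb and pumping the second 'a', we get strings with 2+i a's followed by 3 b's for i = 0, 1, 2, ...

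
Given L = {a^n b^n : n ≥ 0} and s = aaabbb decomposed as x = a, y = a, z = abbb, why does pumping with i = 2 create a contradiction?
xy²z = aaaabbb ∉ L

Pumping with i = 2 replaces y = a by y² = aa:
- Original: s = xyz = aaabbb; aaabbb = a^3 b^3 has equal counts (3 = 3), so it is in L
- Pumped: xy²z = a · aa · abbb = aaaabbb
- aaaabbb has 4 a's and 3 b's; 4 ≠ 3, so it is not in L

The pumping lemma would require xy²z ∈ L, so this decomposition yields a contradiction.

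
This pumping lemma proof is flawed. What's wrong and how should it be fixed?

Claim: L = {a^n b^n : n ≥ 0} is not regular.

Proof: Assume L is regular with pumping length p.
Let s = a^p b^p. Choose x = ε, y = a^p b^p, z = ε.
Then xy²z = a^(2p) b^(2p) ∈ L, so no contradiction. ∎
Error: The decomposition violates |xy| ≤ p. With y = a^p b^p, |xy| = |y| = 2p > p. (The proof also miscomputes xy²z, which would be a^p b^p a^p b^p rather than a^(2p) b^(2p), and it wrongly treats one harmless decomposition as settling the matter — the prover does not get to choose the decomposition.)

Correction: The pumping lemma requires |xy| ≤ p, and the argument must handle every decomposition satisfying |xy| ≤ p, |y| ≥ 1. Since s starts with p a's, any such y consists only of a's, say y = a^k with k ≥ 1. Then xy²z = a^(p+k) b^p has unequal numbers of a's and b's, so xy²z ∉ L — the required contradiction.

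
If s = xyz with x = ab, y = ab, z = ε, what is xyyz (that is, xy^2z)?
ababab

Given x = 'ab', y = 'ab', z = '' and i = 2:

xy^2z = x + y·y·...·y (2 times) + z
       = 'ab' + 'ab'^2 + ''
       = 'ab' + 'abab' + ''
       = 'ababab'

The pumped string is 'ababab' with length 6.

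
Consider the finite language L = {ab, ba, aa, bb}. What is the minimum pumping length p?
p = 3

For a finite language L, the pumping lemma holds vacuously if p > max|s| for s ∈ L.

The longest string in L = {ab, ba, aa, bb} has length 2.
If p = 3, then no string s ∈ L has |s| ≥ p, so the condition is vacuously true.

The minimum pumping length is p = 3.

Why no smaller p works: for any p ≤ 2, the longest string s ∈ L has |s| = 2 ≥ p, so it would
have to be pumpable; but pumping up (i = 2, 3, ...) produces ever longer strings, which cannot all lie in the
finite language L. So the pumping property fails for every p ≤ 2.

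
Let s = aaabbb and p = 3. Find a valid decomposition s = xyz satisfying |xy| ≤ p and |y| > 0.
x = 'a', y = 'aa', z = 'bbb'

For s = aaabbb and p = 3, one valid decomposition is:
- x = 'a' (length 1)
- y = 'aa' (length 2)
- z = 'bbb' (length 3)

Verification:
- xyz = 'a' + 'aa' + 'bbb' = aaabbb ✓
- |xy| = 3 ≤ 3 ✓
- |y| = 2 > 0 ✓

All pumping lemma constraints are satisfied.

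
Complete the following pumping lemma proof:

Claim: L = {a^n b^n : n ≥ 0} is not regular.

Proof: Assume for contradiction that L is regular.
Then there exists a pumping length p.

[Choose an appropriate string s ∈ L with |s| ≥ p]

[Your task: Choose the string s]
s = a^p b^p

This string is in L (has equal a's and b's) and has length 2p ≥ p.
Any decomposition xyz with |xy| ≤ p means y consists only of a's,
so pumping will unbalance the counts.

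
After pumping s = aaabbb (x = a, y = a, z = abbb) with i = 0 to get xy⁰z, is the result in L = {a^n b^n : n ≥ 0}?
No

xy⁰z = a · ε · abbb = aabbb.
aabbb has 2 a's and 3 b's; 2 ≠ 3, so it is not in L.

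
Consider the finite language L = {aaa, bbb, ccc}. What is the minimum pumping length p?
p = 4

For a finite language L, the pumping lemma holds vacuously if p > max|s| for s ∈ L.

The longest string in L = {aaa, bbb, ccc} has length 3.
If p = 4, then no string s ∈ L has |s| ≥ p, so the condition is vacuously true.

The minimum pumping length is p = 4.

Why no smaller p works: for any p ≤ 3, the longest string s ∈ L has |s| = 3 ≥ p, so it would
have to be pumpable; but pumping up (i = 2, 3, ...) produces ever longer strings, which cannot all lie in the
finite language L. So the pumping property fails for every p ≤ 3.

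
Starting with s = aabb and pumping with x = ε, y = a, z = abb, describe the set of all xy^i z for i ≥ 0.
{xy^i z : i ≥ 0} = {a^(i+1) b^2 : i ≥ 0} = {abb, aabb, aaabb, ...}

With x = ε, y = a, z = abb: Starting with aabb and pumping the first 'a' (z = abb keeps the second 'a'), we get strings with i+1 a's followed by 2 b's for i = 0, 1, 2, ...; note bb is not produced because z always contributes one a.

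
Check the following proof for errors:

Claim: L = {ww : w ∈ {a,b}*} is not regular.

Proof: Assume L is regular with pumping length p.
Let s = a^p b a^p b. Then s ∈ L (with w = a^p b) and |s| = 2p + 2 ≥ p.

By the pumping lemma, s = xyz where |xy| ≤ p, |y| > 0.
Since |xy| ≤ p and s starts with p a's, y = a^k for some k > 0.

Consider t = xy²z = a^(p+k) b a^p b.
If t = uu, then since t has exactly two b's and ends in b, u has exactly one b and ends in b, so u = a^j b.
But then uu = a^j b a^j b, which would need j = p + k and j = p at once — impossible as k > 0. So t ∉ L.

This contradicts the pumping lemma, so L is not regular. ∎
The proof is correct.

This proof is valid because:
1. s = a^p b a^p b is in L and is chosen in terms of p, so |s| ≥ p holds for every p
2. The decomposition analysis is correct: |xy| ≤ p forces y to lie inside the leading a's
3. The contradiction is valid: the argument shows a^(p+k) b a^p b cannot be split into two equal halves
4. The conclusion follows logically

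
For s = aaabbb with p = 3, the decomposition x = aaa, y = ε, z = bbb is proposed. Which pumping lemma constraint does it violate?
Violated: |y| > 0

The decomposition x = aaa, y = ε, z = bbb for s = aaabbb with p = 3
violates the constraint: |y| > 0

|y| = 0, but the pumping lemma requires |y| > 0 (y must be non-empty).

Pumping lemma constraints:
1. xyz = s (decomposition is valid)
2. |xy| ≤ p
3. |y| > 0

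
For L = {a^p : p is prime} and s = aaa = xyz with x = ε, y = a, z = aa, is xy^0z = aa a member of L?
Yes

xy⁰z = ε · ε · aa = aa.
aa has length 2, which is prime, so it is in L.
(A single pumped string landing in L is not a contradiction by itself; a non-regularity proof needs some i for which xy^i z ∉ L, for every admissible decomposition.)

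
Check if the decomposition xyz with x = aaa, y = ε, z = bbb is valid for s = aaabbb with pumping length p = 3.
Violated: |y| > 0

The decomposition x = aaa, y = ε, z = bbb for s = aaabbb with p = 3
violates the constraint: |y| > 0

|y| = 0, but the pumping lemma requires |y| > 0 (y must be non-empty).

Pumping lemma constraints:
1. xyz = s (decomposition is valid)
2. |xy| ≤ p
3. |y| > 0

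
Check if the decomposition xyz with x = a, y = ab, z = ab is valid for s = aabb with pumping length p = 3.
Violated: xyz = s

The decomposition x = a, y = ab, z = ab for s = aabb with p = 3
violates the constraint: xyz = s

xyz = 'a' + 'ab' + 'ab' = 'aabab' ≠ 'aabb' = s. The decomposition doesn't reconstruct s.

Pumping lemma constraints:
1. xyz = s (decomposition is valid)
2. |xy| ≤ p
3. |y| > 0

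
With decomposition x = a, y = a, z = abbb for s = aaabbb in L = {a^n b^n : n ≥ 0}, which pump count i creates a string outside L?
i = 0

xy⁰z = a · ε · abbb = aabbb; aabbb has 2 a's and 3 b's; 2 ≠ 3, so it is not in L.
(Other choices also work, e.g. i = 2, 3; only i = 1 is guaranteed to stay in L since xy¹z = s.)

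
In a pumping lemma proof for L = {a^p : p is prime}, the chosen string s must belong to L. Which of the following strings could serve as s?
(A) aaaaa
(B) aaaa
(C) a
(A) aaaaa

The pumping lemma is applied to a string s that lies in L, so first check membership of each option:
- (A) aaaaa has length 5, which is prime, so it is in L ✓
- (B) aaaa has length 4 = 2 × 2, which is not prime, so it is not in L ✗
- (C) a has length 1, which is not prime, so it is not in L ✗

Only (A) aaaaa is in L, so it is the only candidate that could play the role of s.
(In a complete proof one picks s in terms of the pumping length p so that |s| ≥ p is guaranteed; a fixed string like aaaaa illustrates the shape of such an s.)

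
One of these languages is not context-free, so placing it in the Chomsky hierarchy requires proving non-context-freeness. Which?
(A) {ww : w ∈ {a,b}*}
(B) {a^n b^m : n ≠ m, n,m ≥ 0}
(A) {ww : w ∈ {a,b}*}

(A) {ww : w ∈ {a,b}*} requires the CFL pumping lemma.

- {a^n b^m : n ≠ m, n,m ≥ 0} is context-free (but not regular)
  • Can be shown non-regular with the regular pumping lemma
  • After pumping a's, we can make n = m

- {ww : w ∈ {a,b}*} is NOT context-free
  • Requires the CFL pumping lemma to prove
  • Cannot verify equality of two arbitrary substrings

The CFL pumping lemma is "stronger" in that it can prove non-membership
in the larger class of context-free languages.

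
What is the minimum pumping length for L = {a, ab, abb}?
p = 4

For a finite language L, the pumping lemma holds vacuously if p > max|s| for s ∈ L.

The longest string in L = {a, ab, abb} has length 3.
If p = 4, then no string s ∈ L has |s| ≥ p, so the condition is vacuously true.

The minimum pumping length is p = 4.

Why no smaller p works: for any p ≤ 3, the longest string s ∈ L has |s| = 3 ≥ p, so it would
have to be pumpable; but pumping up (i = 2, 3, ...) produces ever longer strings, which cannot all lie in the
finite language L. So the pumping property fails for every p ≤ 3.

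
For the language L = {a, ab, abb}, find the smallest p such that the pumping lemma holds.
p = 4

For a finite language L, the pumping lemma holds vacuously if p > max|s| for s ∈ L.

The longest string in L = {a, ab, abb} has length 3.
If p = 4, then no string s ∈ L has |s| ≥ p, so the condition is vacuously true.

The minimum pumping length is p = 4.

Why no smaller p works: for any p ≤ 3, the longest string s ∈ L has |s| = 3 ≥ p, so it would
have to be pumpable; but pumping up (i = 2, 3, ...) produces ever longer strings, which cannot all lie in the
finite language L. So the pumping property fails for every p ≤ 3.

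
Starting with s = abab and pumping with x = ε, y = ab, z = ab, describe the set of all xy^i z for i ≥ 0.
{xy^i z : i ≥ 0} = {(ab)^(i+1) : i ≥ 0} = {ab, abab, ababab, ...}

With x = ε, y = ab, z = ab: Pumping 'ab' gives strings of alternating a's and b's.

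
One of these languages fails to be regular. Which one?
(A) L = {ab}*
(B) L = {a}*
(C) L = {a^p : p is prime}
(C) {a^p : p is prime}

(C) L = {a^p : p is prime} is NOT regular.

The pumping lemma can be used to prove this:
After pumping, the length becomes composite

The other languages are regular because they can be recognized by finite automata.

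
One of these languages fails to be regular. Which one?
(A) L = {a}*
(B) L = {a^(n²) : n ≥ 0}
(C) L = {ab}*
(B) {a^(n²) : n ≥ 0}

(B) L = {a^(n²) : n ≥ 0} is NOT regular.

The pumping lemma can be used to prove this:
After pumping, length is no longer a perfect square

The other languages are regular because they can be recognized by finite automata.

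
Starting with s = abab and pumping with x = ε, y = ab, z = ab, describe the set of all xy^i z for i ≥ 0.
{xy^i z : i ≥ 0} = {(ab)^(i+1) : i ≥ 0} = {ab, abab, ababab, ...}

With x = ε, y = ab, z = ab: Pumping 'ab' gives strings of alternating a's and b's.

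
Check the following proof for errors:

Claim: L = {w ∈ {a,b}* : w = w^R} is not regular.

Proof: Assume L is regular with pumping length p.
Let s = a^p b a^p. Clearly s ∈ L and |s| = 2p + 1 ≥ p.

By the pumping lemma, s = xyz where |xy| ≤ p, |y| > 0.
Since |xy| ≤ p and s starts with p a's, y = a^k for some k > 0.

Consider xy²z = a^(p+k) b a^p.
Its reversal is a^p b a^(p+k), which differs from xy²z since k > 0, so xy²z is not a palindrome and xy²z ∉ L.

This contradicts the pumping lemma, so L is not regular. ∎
The proof is correct.

This proof is valid because:
1. s = a^p b a^p is in L and is chosen in terms of p, so |s| ≥ p holds for every p
2. The decomposition analysis is correct: |xy| ≤ p forces y to lie inside the leading a's
3. The contradiction is valid: a^(p+k) b a^p has more a's before the b than after it, so it is not a palindrome
4. The conclusion follows logically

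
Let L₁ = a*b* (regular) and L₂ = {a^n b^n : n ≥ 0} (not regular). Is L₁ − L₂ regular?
No — L₁ − L₂ is not regular.

a*b* − {a^n b^n} = {a^n b^m : n ≠ m}. If this were regular, then its complement intersected with a*b*, namely {a^n b^n : n ≥ 0}, would be regular too (closure under complement and intersection) — contradiction. So L₁ − L₂ is not regular.

Note that the bare facts "L₁ regular, L₂ non-regular" do not settle the question by themselves: the closure of regular languages under ∪, ∩, complement and difference applies only when BOTH operands are regular. With a non-regular operand the result can come out regular or non-regular depending on the specific languages, so one has to work out L₁ − L₂ for this particular pair, as above.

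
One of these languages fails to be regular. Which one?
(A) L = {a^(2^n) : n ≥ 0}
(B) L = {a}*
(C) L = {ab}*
(A) {a^(2^n) : n ≥ 0}

(A) L = {a^(2^n) : n ≥ 0} is NOT regular.

The pumping lemma can be used to prove this:
After pumping, length is no longer a power of 2

The other languages are regular because they can be recognized by finite automata.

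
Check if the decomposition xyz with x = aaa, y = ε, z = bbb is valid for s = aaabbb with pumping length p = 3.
Violated: |y| > 0

The decomposition x = aaa, y = ε, z = bbb for s = aaabbb with p = 3
violates the constraint: |y| > 0

|y| = 0, but the pumping lemma requires |y| > 0 (y must be non-empty).

Pumping lemma constraints:
1. xyz = s (decomposition is valid)
2. |xy| ≤ p
3. |y| > 0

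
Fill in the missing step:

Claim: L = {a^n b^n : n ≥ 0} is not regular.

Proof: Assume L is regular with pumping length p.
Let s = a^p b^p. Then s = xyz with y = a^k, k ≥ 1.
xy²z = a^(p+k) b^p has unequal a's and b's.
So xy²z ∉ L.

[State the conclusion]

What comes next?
This contradicts the pumping lemma for regular languages,
which guarantees xy^i z ∈ L for all i ≥ 0.

Since our assumption that L is regular leads to a contradiction,
we conclude that L = {a^n b^n : n ≥ 0} is NOT regular. ∎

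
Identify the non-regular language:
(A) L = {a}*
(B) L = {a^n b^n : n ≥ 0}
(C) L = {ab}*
(B) {a^n b^n : n ≥ 0}

(B) L = {a^n b^n : n ≥ 0} is NOT regular.

The pumping lemma can be used to prove this:
After pumping, the number of a's and b's become unequal

The other languages are regular because they can be recognized by finite automata.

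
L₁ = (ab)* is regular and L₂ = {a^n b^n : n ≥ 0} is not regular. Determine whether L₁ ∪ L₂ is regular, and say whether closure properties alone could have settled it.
No — L₁ ∪ L₂ is not regular.

Let U = (ab)* ∪ {a^n b^n}. If U were regular, then U ∩ aa*bb* would be regular (closure under intersection with a regular language). But (ab)* ∩ aa*bb* = {ab} and {a^n b^n} ∩ aa*bb* = {a^n b^n : n ≥ 1}, so U ∩ aa*bb* = {a^n b^n : n ≥ 1}, which is not regular. Hence U is not regular.

Note that the bare facts "L₁ regular, L₂ non-regular" do not settle the question by themselves: the closure of regular languages under ∪, ∩, complement and difference applies only when BOTH operands are regular. With a non-regular operand the result can come out regular or non-regular depending on the specific languages, so one has to work out L₁ ∪ L₂ for this particular pair, as above.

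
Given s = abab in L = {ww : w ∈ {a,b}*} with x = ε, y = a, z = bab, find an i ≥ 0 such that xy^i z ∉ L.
i = 3

xy³z = ε · aaa · bab = aaabab; aaabab has length 6; its halves are aaa and bab, which differ, so it is not in L.
(Other choices also work, e.g. i = 0, 2; only i = 1 is guaranteed to stay in L since xy¹z = s.)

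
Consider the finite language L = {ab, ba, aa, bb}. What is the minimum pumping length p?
p = 3

For a finite language L, the pumping lemma holds vacuously if p > max|s| for s ∈ L.

The longest string in L = {ab, ba, aa, bb} has length 2.
If p = 3, then no string s ∈ L has |s| ≥ p, so the condition is vacuously true.

The minimum pumping length is p = 3.

Why no smaller p works: for any p ≤ 2, the longest string s ∈ L has |s| = 2 ≥ p, so it would
have to be pumpable; but pumping up (i = 2, 3, ...) produces ever longer strings, which cannot all lie in the
finite language L. So the pumping property fails for every p ≤ 2.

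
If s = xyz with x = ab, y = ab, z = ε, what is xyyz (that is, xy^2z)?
ababab

Given x = 'ab', y = 'ab', z = '' and i = 2:

xy^2z = x + y·y·...·y (2 times) + z
       = 'ab' + 'ab'^2 + ''
       = 'ab' + 'abab' + ''
       = 'ababab'

The pumped string is 'ababab' with length 6.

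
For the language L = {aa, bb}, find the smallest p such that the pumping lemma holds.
p = 3

For a finite language L, the pumping lemma holds vacuously if p > max|s| for s ∈ L.

The longest string in L = {aa, bb} has length 2.
If p = 3, then no string s ∈ L has |s| ≥ p, so the condition is vacuously true.

The minimum pumping length is p = 3.

Why no smaller p works: for any p ≤ 2, the longest string s ∈ L has |s| = 2 ≥ p, so it would
have to be pumpable; but pumping up (i = 2, 3, ...) produces ever longer strings, which cannot all lie in the
finite language L. So the pumping property fails for every p ≤ 2.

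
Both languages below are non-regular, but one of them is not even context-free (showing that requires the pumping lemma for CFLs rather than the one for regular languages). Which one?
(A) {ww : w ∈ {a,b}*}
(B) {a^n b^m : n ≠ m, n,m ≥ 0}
(A) {ww : w ∈ {a,b}*}

(A) {ww : w ∈ {a,b}*} requires the CFL pumping lemma.

- {a^n b^m : n ≠ m, n,m ≥ 0} is context-free (but not regular)
  • Can be shown non-regular with the regular pumping lemma
  • After pumping a's, we can make n = m

- {ww : w ∈ {a,b}*} is NOT context-free
  • Requires the CFL pumping lemma to prove
  • Even a PDA cannot compare two arbitrary halves symbol by symbol; CFL pumping on a^p b^p a^p b^p fails

The CFL pumping lemma is "stronger" in that it can prove non-membership
in the larger class of context-free languages.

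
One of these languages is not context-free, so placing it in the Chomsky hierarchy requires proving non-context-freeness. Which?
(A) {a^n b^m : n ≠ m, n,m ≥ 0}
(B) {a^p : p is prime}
(B) {a^p : p is prime}

(B) {a^p : p is prime} requires the CFL pumping lemma.

- {a^n b^m : n ≠ m, n,m ≥ 0} is context-free (but not regular)
  • Can be shown non-regular with the regular pumping lemma
  • After pumping a's, we can make n = m

- {a^p : p is prime} is NOT context-free
  • Requires the CFL pumping lemma to prove
  • The CFL pumping lemma also fails because prime gaps are unbounded

The CFL pumping lemma is "stronger" in that it can prove non-membership
in the larger class of context-free languages.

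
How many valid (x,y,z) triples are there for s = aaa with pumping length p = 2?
3

For s = 'aaa' with pumping length p = 2:

Constraints: |xy| ≤ 2, |y| > 0

Valid decompositions (|xy| ≤ p, |y| ≥ 1):
  • x='', y='a', z='aa'
  • x='a', y='a', z='a'
  • x='', y='aa', z='a'

Total count: 3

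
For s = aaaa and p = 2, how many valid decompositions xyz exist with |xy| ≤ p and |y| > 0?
3

For s = 'aaaa' with pumping length p = 2:

Constraints: |xy| ≤ 2, |y| > 0

Valid decompositions (|xy| ≤ p, |y| ≥ 1):
  • x='', y='a', z='aaa'
  • x='a', y='a', z='aa'
  • x='', y='aa', z='aa'

Total count: 3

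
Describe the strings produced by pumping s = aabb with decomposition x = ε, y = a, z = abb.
{xy^i z : i ≥ 0} = {a^(i+1) b^2 : i ≥ 0} = {abb, aabb, aaabb, ...}

With x = ε, y = a, z = abb: Starting with aabb and pumping the first 'a' (z = abb keeps the second 'a'), we get strings with i+1 a's followed by 2 b's for i = 0, 1, 2, ...; note bb is not produced because z always contributes one a.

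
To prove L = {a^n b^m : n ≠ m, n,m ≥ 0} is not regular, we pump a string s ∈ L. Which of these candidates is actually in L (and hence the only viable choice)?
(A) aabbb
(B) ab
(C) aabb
(A) aabbb

The pumping lemma is applied to a string s that lies in L, so first check membership of each option:
- (A) aabbb = a^2 b^3 with 2 ≠ 3, so it is in L ✓
- (B) ab = a^1 b^1 has n = m = 1, so it is not in L ✗
- (C) aabb = a^2 b^2 has n = m = 2, so it is not in L ✗

Only (A) aabbb is in L, so it is the only candidate that could play the role of s.
(In a complete proof one picks s in terms of the pumping length p so that |s| ≥ p is guaranteed; a fixed string like aabbb illustrates the shape of such an s.)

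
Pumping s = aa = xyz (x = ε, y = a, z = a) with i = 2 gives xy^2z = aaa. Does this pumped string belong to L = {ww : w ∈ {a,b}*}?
No

xy²z = ε · aa · a = aaa.
aaa has odd length 3, so it cannot be written as ww and is not in L.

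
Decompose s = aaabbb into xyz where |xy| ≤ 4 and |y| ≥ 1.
x = 'a', y = 'aab', z = 'bb'

For s = aaabbb and p = 4, one valid decomposition is:
- x = 'a' (length 1)
- y = 'aab' (length 3)
- z = 'bb' (length 2)

Verification:
- xyz = 'a' + 'aab' + 'bb' = aaabbb ✓
- |xy| = 4 ≤ 4 ✓
- |y| = 3 > 0 ✓

All pumping lemma constraints are satisfied.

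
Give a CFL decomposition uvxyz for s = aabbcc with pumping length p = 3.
u='aa', v='b', x='b', y='c', z='c'

For s = aabbcc with pumping length p = 3:

One valid decomposition:
- u = 'aa'
- v = 'b'
- x = 'b'
- y = 'c'
- z = 'c'

Verification:
- uvxyz = 'aa' + 'b' + 'b' + 'c' + 'c' = aabbcc ✓
- |vxy| = |'bbc'| = 3 ≤ 3 ✓
- |vy| = |'bc'| = 2 > 0 ✓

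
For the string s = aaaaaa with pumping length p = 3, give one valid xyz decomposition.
x = 'a', y = 'a', z = 'aaaa'

For s = aaaaaa and p = 3, one valid decomposition is:
- x = 'a' (length 1)
- y = 'a' (length 1)
- z = 'aaaa' (length 4)

Verification:
- xyz = 'a' + 'a' + 'aaaa' = aaaaaa ✓
- |xy| = 2 ≤ 3 ✓
- |y| = 1 > 0 ✓

All pumping lemma constraints are satisfied.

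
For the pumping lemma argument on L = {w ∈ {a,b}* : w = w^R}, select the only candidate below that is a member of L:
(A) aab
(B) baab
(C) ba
(B) baab

The pumping lemma is applied to a string s that lies in L, so first check membership of each option:
- (A) aab reversed is baa ≠ aab, so it is not a palindrome and is not in L ✗
- (B) baab reversed is baab, the same string, so it is a palindrome and is in L ✓
- (C) ba reversed is ab ≠ ba, so it is not a palindrome and is not in L ✗

Only (B) baab is in L, so it is the only candidate that could play the role of s.
(In a complete proof one picks s in terms of the pumping length p so that |s| ≥ p is guaranteed; a fixed string like baab illustrates the shape of such an s.)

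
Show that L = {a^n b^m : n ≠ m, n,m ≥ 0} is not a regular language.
Assume for contradiction that L is regular, and let p ≥ 1 be the pumping length given by the pumping lemma.
Choose s = a^p b^(p + p!). Then s ∈ L because p ≠ p + p! (as p! ≥ 1), and |s| ≥ p.
By the pumping lemma, s = xyz for some x, y, z with |xy| ≤ p, |y| ≥ 1, and xy^i z ∈ L for every i ≥ 0.
Since |xy| ≤ p and the first p symbols of s are all a's, y = a^k for some k with 1 ≤ k ≤ p.
For every i ≥ 0, xy^i z = a^(p + (i − 1)k) b^(p + p!).

Because 1 ≤ k ≤ p, k divides p!. Let t = p!/k (a positive integer) and take i = t + 1.
Then the number of a's is p + tk = p + p!, which equals the number of b's.
So xy^(t+1) z = a^(p + p!) b^(p + p!) has equally many a's and b's and is NOT in L.

This contradicts the pumping lemma, which requires xy^i z ∈ L for all i ≥ 0.
Hence L = {a^n b^m : n ≠ m, n,m ≥ 0} is not regular. ∎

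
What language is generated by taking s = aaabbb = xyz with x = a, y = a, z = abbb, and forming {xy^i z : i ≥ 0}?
{xy^i z : i ≥ 0} = {a^(2+i) b^3 : i ≥ 0} = {aabbb, aaabbb, aaaabbb, ...}

With x = a, y = a, z = abbb: Starting with aaabbb and pumping the second 'a', we get strings with 2+i a's followed by 3 b's for i = 0, 1, 2, ...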